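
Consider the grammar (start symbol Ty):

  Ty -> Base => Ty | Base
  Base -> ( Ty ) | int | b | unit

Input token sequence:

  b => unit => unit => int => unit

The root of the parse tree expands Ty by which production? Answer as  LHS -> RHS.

[Ty [Base b] => [Ty [Base unit] => [Ty [Base unit] => [Ty [Base int] => [Ty [Base unit]]]]]]

Ty -> Base => Ty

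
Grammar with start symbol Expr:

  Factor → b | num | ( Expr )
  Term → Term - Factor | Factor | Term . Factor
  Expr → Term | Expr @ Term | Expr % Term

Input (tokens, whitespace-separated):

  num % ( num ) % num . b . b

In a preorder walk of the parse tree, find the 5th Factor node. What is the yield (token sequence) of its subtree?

[Expr [Expr [Expr [Term [Factor num]]] % [Term [Factor ( [Expr [Term [Factor num]]] )]]] % [Term [Term [Term [Factor num]] . [Factor b]] . [Factor b]]]

b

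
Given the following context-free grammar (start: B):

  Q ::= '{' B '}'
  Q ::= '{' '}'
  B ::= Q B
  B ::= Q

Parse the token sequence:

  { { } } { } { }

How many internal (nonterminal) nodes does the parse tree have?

[B [Q { [B [Q { }]] }] [B [Q { }] [B [Q { }]]]]

8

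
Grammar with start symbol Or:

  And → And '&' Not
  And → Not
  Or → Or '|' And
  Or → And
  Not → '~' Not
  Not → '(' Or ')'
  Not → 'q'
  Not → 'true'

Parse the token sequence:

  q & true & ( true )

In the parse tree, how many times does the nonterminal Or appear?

[Or [And [And [And [Not q]] & [Not true]] & [Not ( [Or [And [Not true]]] )]]]

2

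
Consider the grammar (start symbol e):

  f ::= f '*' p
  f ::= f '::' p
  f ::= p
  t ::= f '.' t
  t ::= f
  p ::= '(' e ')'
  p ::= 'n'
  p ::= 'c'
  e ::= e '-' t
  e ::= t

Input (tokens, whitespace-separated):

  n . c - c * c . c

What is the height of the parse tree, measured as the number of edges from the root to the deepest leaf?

[e [e [t [f [p n]] . [t [f [p c]]]]] - [t [f [f [p c]] * [p c]] . [t [f [p c]]]]]

6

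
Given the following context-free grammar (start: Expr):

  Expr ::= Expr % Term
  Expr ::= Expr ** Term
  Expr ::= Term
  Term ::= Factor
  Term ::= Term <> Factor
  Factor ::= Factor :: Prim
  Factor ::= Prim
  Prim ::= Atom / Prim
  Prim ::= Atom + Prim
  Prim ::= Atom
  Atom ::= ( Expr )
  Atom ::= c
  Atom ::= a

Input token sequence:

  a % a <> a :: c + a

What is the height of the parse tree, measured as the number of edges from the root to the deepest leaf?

[Expr [Expr [Term [Factor [Prim [Atom a]]]]] % [Term [Term [Factor [Prim [Atom a]]]] <> [Factor [Factor [Prim [Atom a]]] :: [Prim [Atom c] + [Prim [Atom a]]]]]]

6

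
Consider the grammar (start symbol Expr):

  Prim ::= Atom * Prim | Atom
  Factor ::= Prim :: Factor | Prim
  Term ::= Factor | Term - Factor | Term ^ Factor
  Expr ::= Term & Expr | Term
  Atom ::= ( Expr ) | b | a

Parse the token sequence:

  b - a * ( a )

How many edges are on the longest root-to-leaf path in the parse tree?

[Expr [Term [Term [Factor [Prim [Atom b]]]] - [Factor [Prim [Atom a] * [Prim [Atom ( [Expr [Term [Factor [Prim [Atom a]]]]] )]]]]]]

11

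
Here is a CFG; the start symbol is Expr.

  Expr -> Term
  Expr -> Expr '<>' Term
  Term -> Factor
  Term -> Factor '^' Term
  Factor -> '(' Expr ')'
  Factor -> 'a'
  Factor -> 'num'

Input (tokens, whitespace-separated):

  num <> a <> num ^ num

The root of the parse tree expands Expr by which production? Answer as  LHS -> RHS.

Expr -> Expr '<>' Term

[Expr [Expr [Expr [Term [Factor num]]] <> [Term [Factor a]]] <> [Term [Factor num] ^ [Term [Factor num]]]]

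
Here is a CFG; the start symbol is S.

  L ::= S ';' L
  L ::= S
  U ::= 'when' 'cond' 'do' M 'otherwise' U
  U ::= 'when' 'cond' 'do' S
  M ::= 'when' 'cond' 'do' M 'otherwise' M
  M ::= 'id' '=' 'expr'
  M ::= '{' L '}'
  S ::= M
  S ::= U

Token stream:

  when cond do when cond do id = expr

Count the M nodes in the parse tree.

[S [U when cond do [S [U when cond do [S [M id = expr]]]]]]

1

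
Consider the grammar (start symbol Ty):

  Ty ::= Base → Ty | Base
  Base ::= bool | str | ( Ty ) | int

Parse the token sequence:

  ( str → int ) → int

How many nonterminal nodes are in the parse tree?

8

[Ty [Base ( [Ty [Base str] → [Ty [Base int]]] )] → [Ty [Base int]]]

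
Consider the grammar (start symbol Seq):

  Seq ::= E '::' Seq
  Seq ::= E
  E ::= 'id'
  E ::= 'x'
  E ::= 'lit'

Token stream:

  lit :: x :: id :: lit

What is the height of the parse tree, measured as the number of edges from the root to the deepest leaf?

5

[Seq [E lit] :: [Seq [E x] :: [Seq [E id] :: [Seq [E lit]]]]]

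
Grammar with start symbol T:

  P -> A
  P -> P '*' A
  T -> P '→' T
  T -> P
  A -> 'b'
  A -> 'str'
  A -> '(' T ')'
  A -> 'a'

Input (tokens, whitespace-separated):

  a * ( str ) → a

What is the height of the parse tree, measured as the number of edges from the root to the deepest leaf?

6

[T [P [P [A a]] * [A ( [T [P [A str]]] )]] → [T [P [A a]]]]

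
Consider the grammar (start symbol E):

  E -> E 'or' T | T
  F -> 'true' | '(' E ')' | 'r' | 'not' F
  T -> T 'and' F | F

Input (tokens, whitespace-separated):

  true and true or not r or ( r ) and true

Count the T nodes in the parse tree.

6

[E [E [E [T [T [F true]] and [F true]]] or [T [F not [F r]]]] or [T [T [F ( [E [T [F r]]] )]] and [F true]]]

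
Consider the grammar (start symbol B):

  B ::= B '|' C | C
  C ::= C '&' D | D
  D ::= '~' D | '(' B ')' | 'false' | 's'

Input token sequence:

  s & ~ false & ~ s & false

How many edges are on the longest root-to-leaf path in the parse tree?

6

[B [C [C [C [C [D s]] & [D ~ [D false]]] & [D ~ [D s]]] & [D false]]]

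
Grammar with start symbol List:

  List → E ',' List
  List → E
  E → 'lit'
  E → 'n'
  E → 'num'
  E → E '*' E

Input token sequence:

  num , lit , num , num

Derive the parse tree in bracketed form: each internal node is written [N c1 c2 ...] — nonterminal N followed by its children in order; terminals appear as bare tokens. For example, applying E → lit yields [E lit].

List
E , List
num , List
num , E , List
num , lit , List
num , lit , E , List
num , lit , num , List
num , lit , num , E
num , lit , num , num

[List [E num] , [List [E lit] , [List [E num] , [List [E num]]]]]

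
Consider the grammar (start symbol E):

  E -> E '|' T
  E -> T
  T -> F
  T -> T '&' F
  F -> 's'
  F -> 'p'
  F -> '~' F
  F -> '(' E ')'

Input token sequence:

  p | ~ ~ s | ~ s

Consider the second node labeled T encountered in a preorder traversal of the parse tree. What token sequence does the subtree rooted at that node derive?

~ ~ s

[E [E [E [T [F p]]] | [T [F ~ [F ~ [F s]]]]] | [T [F ~ [F s]]]]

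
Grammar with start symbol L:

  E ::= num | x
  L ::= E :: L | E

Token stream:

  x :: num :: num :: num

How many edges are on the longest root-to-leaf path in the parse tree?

5

[L [E x] :: [L [E num] :: [L [E num] :: [L [E num]]]]]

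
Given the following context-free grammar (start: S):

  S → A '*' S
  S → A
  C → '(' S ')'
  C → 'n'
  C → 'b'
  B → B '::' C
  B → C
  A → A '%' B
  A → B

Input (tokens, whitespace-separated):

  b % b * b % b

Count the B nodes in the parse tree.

[S [A [A [B [C b]]] % [B [C b]]] * [S [A [A [B [C b]]] % [B [C b]]]]]

4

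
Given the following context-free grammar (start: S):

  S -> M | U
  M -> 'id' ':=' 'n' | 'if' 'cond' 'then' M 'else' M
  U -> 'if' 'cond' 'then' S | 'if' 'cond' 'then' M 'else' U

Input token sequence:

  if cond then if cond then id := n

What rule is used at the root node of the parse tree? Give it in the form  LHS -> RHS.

S -> U

[S [U if cond then [S [U if cond then [S [M id := n]]]]]]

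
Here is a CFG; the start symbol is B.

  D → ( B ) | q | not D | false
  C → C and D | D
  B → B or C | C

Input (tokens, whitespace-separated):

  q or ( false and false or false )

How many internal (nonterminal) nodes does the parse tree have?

14

[B [B [C [D q]]] or [C [D ( [B [B [C [C [D false]] and [D false]]] or [C [D false]]] )]]]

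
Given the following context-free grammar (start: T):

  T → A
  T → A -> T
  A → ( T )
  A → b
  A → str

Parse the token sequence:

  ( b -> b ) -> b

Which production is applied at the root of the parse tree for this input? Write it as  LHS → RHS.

[T [A ( [T [A b] -> [T [A b]]] )] -> [T [A b]]]

T → A -> T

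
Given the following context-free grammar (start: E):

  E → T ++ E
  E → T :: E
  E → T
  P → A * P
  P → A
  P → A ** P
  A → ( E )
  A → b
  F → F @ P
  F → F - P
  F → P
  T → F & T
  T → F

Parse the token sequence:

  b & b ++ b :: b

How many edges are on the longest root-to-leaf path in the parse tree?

7

[E [T [F [P [A b]]] & [T [F [P [A b]]]]] ++ [E [T [F [P [A b]]]] :: [E [T [F [P [A b]]]]]]]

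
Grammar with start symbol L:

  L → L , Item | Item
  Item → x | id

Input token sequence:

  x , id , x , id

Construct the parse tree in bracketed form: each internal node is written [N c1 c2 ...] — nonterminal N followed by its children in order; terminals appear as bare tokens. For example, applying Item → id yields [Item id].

[L [L [L [L [Item x]] , [Item id]] , [Item x]] , [Item id]]

L
L , Item
L , Item , Item
L , Item , Item , Item
Item , Item , Item , Item
x , Item , Item , Item
x , id , Item , Item
x , id , x , Item
x , id , x , id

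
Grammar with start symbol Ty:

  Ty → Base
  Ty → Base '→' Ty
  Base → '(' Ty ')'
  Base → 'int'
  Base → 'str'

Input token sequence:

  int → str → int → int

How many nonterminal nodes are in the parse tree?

8

[Ty [Base int] → [Ty [Base str] → [Ty [Base int] → [Ty [Base int]]]]]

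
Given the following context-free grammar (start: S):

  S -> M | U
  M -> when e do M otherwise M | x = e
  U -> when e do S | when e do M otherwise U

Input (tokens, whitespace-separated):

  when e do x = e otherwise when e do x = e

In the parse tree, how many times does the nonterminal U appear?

[S [U when e do [M x = e] otherwise [U when e do [S [M x = e]]]]]

2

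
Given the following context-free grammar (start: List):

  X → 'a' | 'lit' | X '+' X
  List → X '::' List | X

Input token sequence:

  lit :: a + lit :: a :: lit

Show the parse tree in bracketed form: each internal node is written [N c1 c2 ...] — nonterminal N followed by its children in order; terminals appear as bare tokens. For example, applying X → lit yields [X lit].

[List [X lit] :: [List [X [X a] + [X lit]] :: [List [X a] :: [List [X lit]]]]]

List
X :: List
lit :: List
lit :: X :: List
lit :: X + X :: List
lit :: a + X :: List
lit :: a + lit :: List
lit :: a + lit :: X :: List
lit :: a + lit :: a :: List
lit :: a + lit :: a :: X
lit :: a + lit :: a :: lit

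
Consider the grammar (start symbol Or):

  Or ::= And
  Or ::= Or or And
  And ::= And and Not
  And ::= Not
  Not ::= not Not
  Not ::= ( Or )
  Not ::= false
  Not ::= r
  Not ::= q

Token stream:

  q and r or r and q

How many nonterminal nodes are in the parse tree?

[Or [Or [And [And [Not q]] and [Not r]]] or [And [And [Not r]] and [Not q]]]

10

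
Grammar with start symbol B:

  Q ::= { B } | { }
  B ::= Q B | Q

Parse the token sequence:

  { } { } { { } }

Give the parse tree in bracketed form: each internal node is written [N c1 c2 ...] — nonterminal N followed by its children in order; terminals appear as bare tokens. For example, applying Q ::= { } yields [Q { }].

B
Q B
{ } B
{ } Q B
{ } { } B
{ } { } Q
{ } { } { B }
{ } { } { Q }
{ } { } { { } }

[B [Q { }] [B [Q { }] [B [Q { [B [Q { }]] }]]]]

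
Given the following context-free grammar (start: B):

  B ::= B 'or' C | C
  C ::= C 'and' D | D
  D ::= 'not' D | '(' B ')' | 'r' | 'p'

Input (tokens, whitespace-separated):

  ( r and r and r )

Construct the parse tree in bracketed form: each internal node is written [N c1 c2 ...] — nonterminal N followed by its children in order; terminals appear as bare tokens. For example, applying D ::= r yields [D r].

[B [C [D ( [B [C [C [C [D r]] and [D r]] and [D r]]] )]]]

B
C
D
( B )
( C )
( C and D )
( C and D and D )
( D and D and D )
( r and D and D )
( r and r and D )
( r and r and r )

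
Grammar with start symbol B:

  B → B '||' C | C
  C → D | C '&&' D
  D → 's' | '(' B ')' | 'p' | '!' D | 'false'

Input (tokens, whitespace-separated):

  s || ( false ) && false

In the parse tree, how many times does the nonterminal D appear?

[B [B [C [D s]]] || [C [C [D ( [B [C [D false]]] )]] && [D false]]]

4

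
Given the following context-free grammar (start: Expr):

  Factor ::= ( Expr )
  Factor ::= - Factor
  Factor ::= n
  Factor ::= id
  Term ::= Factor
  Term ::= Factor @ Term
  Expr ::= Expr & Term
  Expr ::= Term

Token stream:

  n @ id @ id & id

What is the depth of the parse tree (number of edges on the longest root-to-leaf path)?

[Expr [Expr [Term [Factor n] @ [Term [Factor id] @ [Term [Factor id]]]]] & [Term [Factor id]]]

6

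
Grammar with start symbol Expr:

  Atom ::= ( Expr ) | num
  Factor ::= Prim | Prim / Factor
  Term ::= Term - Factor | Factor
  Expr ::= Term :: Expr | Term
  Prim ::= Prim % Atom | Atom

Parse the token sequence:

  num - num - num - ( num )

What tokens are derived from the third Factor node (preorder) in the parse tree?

[Expr [Term [Term [Term [Term [Factor [Prim [Atom num]]]] - [Factor [Prim [Atom num]]]] - [Factor [Prim [Atom num]]]] - [Factor [Prim [Atom ( [Expr [Term [Factor [Prim [Atom num]]]]] )]]]]]

num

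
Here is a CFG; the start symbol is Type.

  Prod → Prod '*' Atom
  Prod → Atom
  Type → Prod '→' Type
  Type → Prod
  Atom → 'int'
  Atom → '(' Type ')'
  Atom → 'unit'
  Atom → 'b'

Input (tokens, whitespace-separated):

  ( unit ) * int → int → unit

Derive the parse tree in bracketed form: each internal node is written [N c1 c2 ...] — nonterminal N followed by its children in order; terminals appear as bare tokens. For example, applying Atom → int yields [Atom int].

[Type [Prod [Prod [Atom ( [Type [Prod [Atom unit]]] )]] * [Atom int]] → [Type [Prod [Atom int]] → [Type [Prod [Atom unit]]]]]

Type
Prod → Type
Prod * Atom → Type
Atom * Atom → Type
( Type ) * Atom → Type
( Prod ) * Atom → Type
( Atom ) * Atom → Type
( unit ) * Atom → Type
( unit ) * int → Type
( unit ) * int → Prod → Type
( unit ) * int → Atom → Type
( unit ) * int → int → Type
( unit ) * int → int → Prod
( unit ) * int → int → Atom
( unit ) * int → int → unit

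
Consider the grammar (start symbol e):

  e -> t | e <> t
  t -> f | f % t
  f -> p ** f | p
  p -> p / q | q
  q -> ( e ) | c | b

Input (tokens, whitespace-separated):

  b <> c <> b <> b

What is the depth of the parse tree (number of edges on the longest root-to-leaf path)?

8

[e [e [e [e [t [f [p [q b]]]]] <> [t [f [p [q c]]]]] <> [t [f [p [q b]]]]] <> [t [f [p [q b]]]]]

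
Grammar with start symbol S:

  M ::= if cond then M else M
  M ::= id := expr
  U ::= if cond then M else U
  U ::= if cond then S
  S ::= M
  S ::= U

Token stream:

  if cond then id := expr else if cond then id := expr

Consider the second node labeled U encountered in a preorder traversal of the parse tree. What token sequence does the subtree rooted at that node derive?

if cond then id := expr

[S [U if cond then [M id := expr] else [U if cond then [S [M id := expr]]]]]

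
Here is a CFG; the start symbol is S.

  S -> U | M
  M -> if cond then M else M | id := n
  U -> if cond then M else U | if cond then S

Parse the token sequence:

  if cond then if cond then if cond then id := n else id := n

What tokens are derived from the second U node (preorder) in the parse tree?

[S [U if cond then [S [U if cond then [S [M if cond then [M id := n] else [M id := n]]]]]]]

if cond then if cond then id := n else id := n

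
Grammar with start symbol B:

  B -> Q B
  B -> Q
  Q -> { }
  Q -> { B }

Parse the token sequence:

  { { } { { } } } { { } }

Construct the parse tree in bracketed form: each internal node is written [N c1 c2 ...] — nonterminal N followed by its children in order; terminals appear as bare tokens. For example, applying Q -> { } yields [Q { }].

[B [Q { [B [Q { }] [B [Q { [B [Q { }]] }]]] }] [B [Q { [B [Q { }]] }]]]

B
Q B
{ B } B
{ Q B } B
{ { } B } B
{ { } Q } B
{ { } { B } } B
{ { } { Q } } B
{ { } { { } } } B
{ { } { { } } } Q
{ { } { { } } } { B }
{ { } { { } } } { Q }
{ { } { { } } } { { } }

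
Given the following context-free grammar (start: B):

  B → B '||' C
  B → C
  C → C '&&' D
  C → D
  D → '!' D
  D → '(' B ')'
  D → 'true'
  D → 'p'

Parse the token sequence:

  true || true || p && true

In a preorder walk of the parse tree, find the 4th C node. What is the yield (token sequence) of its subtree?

[B [B [B [C [D true]]] || [C [D true]]] || [C [C [D p]] && [D true]]]

p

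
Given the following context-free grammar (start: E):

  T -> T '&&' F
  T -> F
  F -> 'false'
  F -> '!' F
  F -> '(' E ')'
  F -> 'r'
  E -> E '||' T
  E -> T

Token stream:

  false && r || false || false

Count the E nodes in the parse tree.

3

[E [E [E [T [T [F false]] && [F r]]] || [T [F false]]] || [T [F false]]]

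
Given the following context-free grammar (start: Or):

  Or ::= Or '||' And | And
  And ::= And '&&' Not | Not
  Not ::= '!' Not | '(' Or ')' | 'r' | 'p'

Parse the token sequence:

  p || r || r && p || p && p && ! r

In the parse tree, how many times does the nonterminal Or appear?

4

[Or [Or [Or [Or [And [Not p]]] || [And [Not r]]] || [And [And [Not r]] && [Not p]]] || [And [And [And [Not p]] && [Not p]] && [Not ! [Not r]]]]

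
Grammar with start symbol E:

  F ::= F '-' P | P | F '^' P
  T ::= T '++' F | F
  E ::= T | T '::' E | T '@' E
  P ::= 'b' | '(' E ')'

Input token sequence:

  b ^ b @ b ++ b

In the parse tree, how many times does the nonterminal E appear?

[E [T [F [F [P b]] ^ [P b]]] @ [E [T [T [F [P b]]] ++ [F [P b]]]]]

2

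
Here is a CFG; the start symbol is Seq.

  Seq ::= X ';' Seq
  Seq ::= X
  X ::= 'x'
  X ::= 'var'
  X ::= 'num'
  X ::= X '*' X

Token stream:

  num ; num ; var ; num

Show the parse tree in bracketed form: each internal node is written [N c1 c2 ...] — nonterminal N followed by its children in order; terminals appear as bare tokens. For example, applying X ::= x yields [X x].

Seq
X ; Seq
num ; Seq
num ; X ; Seq
num ; num ; Seq
num ; num ; X ; Seq
num ; num ; var ; Seq
num ; num ; var ; X
num ; num ; var ; num

[Seq [X num] ; [Seq [X num] ; [Seq [X var] ; [Seq [X num]]]]]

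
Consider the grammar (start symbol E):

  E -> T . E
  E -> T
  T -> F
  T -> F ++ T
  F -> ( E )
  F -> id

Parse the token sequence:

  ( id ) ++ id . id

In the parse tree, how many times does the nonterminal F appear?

4

[E [T [F ( [E [T [F id]]] )] ++ [T [F id]]] . [E [T [F id]]]]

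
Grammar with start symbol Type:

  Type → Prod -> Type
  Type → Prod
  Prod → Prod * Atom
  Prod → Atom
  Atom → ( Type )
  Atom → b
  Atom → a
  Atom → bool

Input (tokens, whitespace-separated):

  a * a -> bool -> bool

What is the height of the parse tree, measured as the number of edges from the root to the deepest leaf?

[Type [Prod [Prod [Atom a]] * [Atom a]] -> [Type [Prod [Atom bool]] -> [Type [Prod [Atom bool]]]]]

5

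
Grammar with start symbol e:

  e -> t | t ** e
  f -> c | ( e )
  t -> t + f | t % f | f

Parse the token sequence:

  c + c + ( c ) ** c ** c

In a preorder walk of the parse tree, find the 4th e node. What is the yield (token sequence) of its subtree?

[e [t [t [t [f c]] + [f c]] + [f ( [e [t [f c]]] )]] ** [e [t [f c]] ** [e [t [f c]]]]]

c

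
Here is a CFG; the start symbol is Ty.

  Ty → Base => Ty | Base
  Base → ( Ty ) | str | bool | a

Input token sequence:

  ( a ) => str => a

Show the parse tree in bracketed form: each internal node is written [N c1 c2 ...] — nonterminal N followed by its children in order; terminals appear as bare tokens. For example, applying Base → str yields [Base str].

[Ty [Base ( [Ty [Base a]] )] => [Ty [Base str] => [Ty [Base a]]]]

Ty
Base => Ty
( Ty ) => Ty
( Base ) => Ty
( a ) => Ty
( a ) => Base => Ty
( a ) => str => Ty
( a ) => str => Base
( a ) => str => a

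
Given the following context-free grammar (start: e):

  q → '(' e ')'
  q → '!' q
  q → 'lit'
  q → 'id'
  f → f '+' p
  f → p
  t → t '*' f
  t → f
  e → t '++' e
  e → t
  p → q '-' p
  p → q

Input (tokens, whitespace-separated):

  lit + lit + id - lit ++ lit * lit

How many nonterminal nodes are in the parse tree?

22

[e [t [f [f [f [p [q lit]]] + [p [q lit]]] + [p [q id] - [p [q lit]]]]] ++ [e [t [t [f [p [q lit]]]] * [f [p [q lit]]]]]]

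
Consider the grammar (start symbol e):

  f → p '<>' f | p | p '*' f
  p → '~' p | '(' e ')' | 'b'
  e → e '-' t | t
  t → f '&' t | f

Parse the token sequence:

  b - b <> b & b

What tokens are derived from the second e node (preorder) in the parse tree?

[e [e [t [f [p b]]]] - [t [f [p b] <> [f [p b]]] & [t [f [p b]]]]]

b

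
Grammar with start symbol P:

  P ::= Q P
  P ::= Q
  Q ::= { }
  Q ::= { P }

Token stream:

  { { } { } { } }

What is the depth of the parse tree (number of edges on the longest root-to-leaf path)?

[P [Q { [P [Q { }] [P [Q { }] [P [Q { }]]]] }]]

6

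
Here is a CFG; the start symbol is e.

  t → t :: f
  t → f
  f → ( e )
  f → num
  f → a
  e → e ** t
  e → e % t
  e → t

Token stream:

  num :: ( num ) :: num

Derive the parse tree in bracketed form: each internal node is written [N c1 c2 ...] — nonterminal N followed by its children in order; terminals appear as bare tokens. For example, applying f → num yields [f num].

[e [t [t [t [f num]] :: [f ( [e [t [f num]]] )]] :: [f num]]]

e
t
t :: f
t :: f :: f
f :: f :: f
num :: f :: f
num :: ( e ) :: f
num :: ( t ) :: f
num :: ( f ) :: f
num :: ( num ) :: f
num :: ( num ) :: num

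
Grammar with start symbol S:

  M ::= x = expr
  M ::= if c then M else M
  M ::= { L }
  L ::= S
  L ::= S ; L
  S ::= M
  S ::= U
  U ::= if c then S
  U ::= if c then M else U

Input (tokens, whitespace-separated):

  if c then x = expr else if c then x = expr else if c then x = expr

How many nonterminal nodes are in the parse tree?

[S [U if c then [M x = expr] else [U if c then [M x = expr] else [U if c then [S [M x = expr]]]]]]

8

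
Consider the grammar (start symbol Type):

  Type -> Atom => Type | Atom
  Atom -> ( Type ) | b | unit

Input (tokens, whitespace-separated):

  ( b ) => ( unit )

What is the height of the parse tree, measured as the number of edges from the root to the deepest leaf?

[Type [Atom ( [Type [Atom b]] )] => [Type [Atom ( [Type [Atom unit]] )]]]

5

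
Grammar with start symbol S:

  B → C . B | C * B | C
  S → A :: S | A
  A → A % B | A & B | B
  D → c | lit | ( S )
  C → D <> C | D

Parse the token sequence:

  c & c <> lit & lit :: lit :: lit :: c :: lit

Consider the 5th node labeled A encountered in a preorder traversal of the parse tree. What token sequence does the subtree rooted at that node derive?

[S [A [A [A [B [C [D c]]]] & [B [C [D c] <> [C [D lit]]]]] & [B [C [D lit]]]] :: [S [A [B [C [D lit]]]] :: [S [A [B [C [D lit]]]] :: [S [A [B [C [D c]]]] :: [S [A [B [C [D lit]]]]]]]]]

lit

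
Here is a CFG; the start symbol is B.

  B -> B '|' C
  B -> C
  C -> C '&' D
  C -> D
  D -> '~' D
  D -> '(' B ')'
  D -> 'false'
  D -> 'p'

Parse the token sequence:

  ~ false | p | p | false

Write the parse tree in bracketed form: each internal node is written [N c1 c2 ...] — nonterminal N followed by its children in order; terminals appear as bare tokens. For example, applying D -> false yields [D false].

[B [B [B [B [C [D ~ [D false]]]] | [C [D p]]] | [C [D p]]] | [C [D false]]]

B
B | C
B | C | C
B | C | C | C
C | C | C | C
D | C | C | C
~ D | C | C | C
~ false | C | C | C
~ false | D | C | C
~ false | p | C | C
~ false | p | D | C
~ false | p | p | C
~ false | p | p | D
~ false | p | p | false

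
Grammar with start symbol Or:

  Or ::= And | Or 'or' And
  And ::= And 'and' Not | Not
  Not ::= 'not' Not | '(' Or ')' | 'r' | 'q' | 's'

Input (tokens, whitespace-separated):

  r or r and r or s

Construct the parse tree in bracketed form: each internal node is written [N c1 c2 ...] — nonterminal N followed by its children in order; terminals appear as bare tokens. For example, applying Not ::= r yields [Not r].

Or
Or or And
Or or And or And
And or And or And
Not or And or And
r or And or And
r or And and Not or And
r or Not and Not or And
r or r and Not or And
r or r and r or And
r or r and r or Not
r or r and r or s

[Or [Or [Or [And [Not r]]] or [And [And [Not r]] and [Not r]]] or [And [Not s]]]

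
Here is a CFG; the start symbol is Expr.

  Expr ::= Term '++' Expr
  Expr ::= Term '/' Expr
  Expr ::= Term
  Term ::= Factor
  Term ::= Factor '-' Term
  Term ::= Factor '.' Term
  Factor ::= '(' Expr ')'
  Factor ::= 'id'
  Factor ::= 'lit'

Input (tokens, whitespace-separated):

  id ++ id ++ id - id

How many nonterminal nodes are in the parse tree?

[Expr [Term [Factor id]] ++ [Expr [Term [Factor id]] ++ [Expr [Term [Factor id] - [Term [Factor id]]]]]]

11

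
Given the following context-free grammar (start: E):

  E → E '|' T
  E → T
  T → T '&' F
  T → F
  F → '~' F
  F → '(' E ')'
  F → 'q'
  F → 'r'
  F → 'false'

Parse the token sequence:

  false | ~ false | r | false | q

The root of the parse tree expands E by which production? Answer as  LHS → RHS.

[E [E [E [E [E [T [F false]]] | [T [F ~ [F false]]]] | [T [F r]]] | [T [F false]]] | [T [F q]]]

E → E '|' T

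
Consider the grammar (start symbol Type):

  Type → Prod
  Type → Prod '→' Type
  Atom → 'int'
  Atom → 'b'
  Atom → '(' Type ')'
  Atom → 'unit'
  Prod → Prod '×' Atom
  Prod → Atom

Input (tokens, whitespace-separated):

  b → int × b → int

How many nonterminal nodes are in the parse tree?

[Type [Prod [Atom b]] → [Type [Prod [Prod [Atom int]] × [Atom b]] → [Type [Prod [Atom int]]]]]

11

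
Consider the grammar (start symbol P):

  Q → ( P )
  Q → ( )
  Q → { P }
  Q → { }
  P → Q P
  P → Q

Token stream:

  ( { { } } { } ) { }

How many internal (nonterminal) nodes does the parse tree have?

10

[P [Q ( [P [Q { [P [Q { }]] }] [P [Q { }]]] )] [P [Q { }]]]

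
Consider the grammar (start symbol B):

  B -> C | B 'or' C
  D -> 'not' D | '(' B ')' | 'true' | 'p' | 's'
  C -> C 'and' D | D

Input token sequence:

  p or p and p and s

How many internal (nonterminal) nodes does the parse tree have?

[B [B [C [D p]]] or [C [C [C [D p]] and [D p]] and [D s]]]

10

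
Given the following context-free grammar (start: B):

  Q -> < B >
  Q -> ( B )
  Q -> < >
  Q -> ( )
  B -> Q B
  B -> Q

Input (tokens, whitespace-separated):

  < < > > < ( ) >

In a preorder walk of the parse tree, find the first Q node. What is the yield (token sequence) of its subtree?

[B [Q < [B [Q < >]] >] [B [Q < [B [Q ( )]] >]]]

< < > >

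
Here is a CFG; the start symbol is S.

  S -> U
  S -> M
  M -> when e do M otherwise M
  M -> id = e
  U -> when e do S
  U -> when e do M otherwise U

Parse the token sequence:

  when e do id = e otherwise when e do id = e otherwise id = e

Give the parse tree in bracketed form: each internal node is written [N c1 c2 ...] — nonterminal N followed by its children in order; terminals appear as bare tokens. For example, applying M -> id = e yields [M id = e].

S
M
when e do M otherwise M
when e do id = e otherwise M
when e do id = e otherwise when e do M otherwise M
when e do id = e otherwise when e do id = e otherwise M
when e do id = e otherwise when e do id = e otherwise id = e

[S [M when e do [M id = e] otherwise [M when e do [M id = e] otherwise [M id = e]]]]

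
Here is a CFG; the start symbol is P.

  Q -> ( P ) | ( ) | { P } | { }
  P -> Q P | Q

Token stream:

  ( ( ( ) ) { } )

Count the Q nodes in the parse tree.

[P [Q ( [P [Q ( [P [Q ( )]] )] [P [Q { }]]] )]]

4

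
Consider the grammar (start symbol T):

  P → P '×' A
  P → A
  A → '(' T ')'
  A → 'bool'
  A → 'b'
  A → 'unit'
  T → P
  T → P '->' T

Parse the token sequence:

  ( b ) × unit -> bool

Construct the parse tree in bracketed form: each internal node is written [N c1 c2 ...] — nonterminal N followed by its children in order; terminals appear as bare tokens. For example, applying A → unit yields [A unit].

T
P -> T
P × A -> T
A × A -> T
( T ) × A -> T
( P ) × A -> T
( A ) × A -> T
( b ) × A -> T
( b ) × unit -> T
( b ) × unit -> P
( b ) × unit -> A
( b ) × unit -> bool

[T [P [P [A ( [T [P [A b]]] )]] × [A unit]] -> [T [P [A bool]]]]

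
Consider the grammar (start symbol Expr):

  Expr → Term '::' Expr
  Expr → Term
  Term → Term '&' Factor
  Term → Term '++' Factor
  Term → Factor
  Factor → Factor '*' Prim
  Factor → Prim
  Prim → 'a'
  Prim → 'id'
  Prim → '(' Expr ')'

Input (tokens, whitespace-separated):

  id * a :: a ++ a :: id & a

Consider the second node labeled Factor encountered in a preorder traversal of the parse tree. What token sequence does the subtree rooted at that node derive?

[Expr [Term [Factor [Factor [Prim id]] * [Prim a]]] :: [Expr [Term [Term [Factor [Prim a]]] ++ [Factor [Prim a]]] :: [Expr [Term [Term [Factor [Prim id]]] & [Factor [Prim a]]]]]]

id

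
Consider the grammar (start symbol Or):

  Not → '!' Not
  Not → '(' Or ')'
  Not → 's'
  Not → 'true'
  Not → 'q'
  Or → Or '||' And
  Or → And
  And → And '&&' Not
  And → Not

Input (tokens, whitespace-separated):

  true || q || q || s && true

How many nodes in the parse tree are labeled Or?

4

[Or [Or [Or [Or [And [Not true]]] || [And [Not q]]] || [And [Not q]]] || [And [And [Not s]] && [Not true]]]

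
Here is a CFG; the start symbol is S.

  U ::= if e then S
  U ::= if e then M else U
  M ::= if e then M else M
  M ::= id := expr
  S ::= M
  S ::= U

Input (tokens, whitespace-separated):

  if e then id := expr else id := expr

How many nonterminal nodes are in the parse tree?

[S [M if e then [M id := expr] else [M id := expr]]]

4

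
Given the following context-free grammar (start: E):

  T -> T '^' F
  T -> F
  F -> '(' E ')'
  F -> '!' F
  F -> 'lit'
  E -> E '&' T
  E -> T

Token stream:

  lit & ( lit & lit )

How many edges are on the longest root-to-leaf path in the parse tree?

[E [E [T [F lit]]] & [T [F ( [E [E [T [F lit]]] & [T [F lit]]] )]]]

7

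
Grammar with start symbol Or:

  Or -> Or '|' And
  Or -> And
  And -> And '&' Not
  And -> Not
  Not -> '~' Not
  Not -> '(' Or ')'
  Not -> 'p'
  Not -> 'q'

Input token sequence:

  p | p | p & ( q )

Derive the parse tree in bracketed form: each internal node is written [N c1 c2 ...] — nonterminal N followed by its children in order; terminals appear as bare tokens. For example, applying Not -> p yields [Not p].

Or
Or | And
Or | And | And
And | And | And
Not | And | And
p | And | And
p | Not | And
p | p | And
p | p | And & Not
p | p | Not & Not
p | p | p & Not
p | p | p & ( Or )
p | p | p & ( And )
p | p | p & ( Not )
p | p | p & ( q )

[Or [Or [Or [And [Not p]]] | [And [Not p]]] | [And [And [Not p]] & [Not ( [Or [And [Not q]]] )]]]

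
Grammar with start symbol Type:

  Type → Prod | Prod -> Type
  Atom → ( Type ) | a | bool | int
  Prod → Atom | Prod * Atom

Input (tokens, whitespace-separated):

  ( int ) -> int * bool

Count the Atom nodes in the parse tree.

4

[Type [Prod [Atom ( [Type [Prod [Atom int]]] )]] -> [Type [Prod [Prod [Atom int]] * [Atom bool]]]]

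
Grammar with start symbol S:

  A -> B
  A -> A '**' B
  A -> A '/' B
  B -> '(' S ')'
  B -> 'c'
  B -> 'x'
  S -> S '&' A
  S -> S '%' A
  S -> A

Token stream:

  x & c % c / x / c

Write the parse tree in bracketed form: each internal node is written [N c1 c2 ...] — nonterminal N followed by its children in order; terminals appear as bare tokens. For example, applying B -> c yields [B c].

S
S % A
S & A % A
A & A % A
B & A % A
x & A % A
x & B % A
x & c % A
x & c % A / B
x & c % A / B / B
x & c % B / B / B
x & c % c / B / B
x & c % c / x / B
x & c % c / x / c

[S [S [S [A [B x]]] & [A [B c]]] % [A [A [A [B c]] / [B x]] / [B c]]]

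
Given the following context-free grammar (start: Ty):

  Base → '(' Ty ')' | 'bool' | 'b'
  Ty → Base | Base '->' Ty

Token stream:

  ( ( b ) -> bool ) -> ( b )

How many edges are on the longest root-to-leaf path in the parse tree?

6

[Ty [Base ( [Ty [Base ( [Ty [Base b]] )] -> [Ty [Base bool]]] )] -> [Ty [Base ( [Ty [Base b]] )]]]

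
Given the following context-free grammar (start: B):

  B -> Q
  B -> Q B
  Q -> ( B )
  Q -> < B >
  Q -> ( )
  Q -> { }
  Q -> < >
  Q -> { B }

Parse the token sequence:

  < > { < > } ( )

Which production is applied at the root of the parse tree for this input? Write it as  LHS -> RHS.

B -> Q B

[B [Q < >] [B [Q { [B [Q < >]] }] [B [Q ( )]]]]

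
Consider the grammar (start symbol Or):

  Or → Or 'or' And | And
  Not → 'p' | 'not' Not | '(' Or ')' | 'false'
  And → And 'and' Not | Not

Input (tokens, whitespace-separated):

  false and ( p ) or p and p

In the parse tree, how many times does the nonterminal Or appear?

[Or [Or [And [And [Not false]] and [Not ( [Or [And [Not p]]] )]]] or [And [And [Not p]] and [Not p]]]

3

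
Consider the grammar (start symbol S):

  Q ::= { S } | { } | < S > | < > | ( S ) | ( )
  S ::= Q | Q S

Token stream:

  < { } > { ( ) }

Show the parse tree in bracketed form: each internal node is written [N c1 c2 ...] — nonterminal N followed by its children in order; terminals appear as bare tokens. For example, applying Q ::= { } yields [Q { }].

S
Q S
< S > S
< Q > S
< { } > S
< { } > Q
< { } > { S }
< { } > { Q }
< { } > { ( ) }

[S [Q < [S [Q { }]] >] [S [Q { [S [Q ( )]] }]]]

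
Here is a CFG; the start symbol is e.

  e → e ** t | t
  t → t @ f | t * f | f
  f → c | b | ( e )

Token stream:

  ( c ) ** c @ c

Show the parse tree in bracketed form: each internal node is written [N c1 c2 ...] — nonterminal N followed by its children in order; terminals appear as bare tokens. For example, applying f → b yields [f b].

[e [e [t [f ( [e [t [f c]]] )]]] ** [t [t [f c]] @ [f c]]]

e
e ** t
t ** t
f ** t
( e ) ** t
( t ) ** t
( f ) ** t
( c ) ** t
( c ) ** t @ f
( c ) ** f @ f
( c ) ** c @ f
( c ) ** c @ c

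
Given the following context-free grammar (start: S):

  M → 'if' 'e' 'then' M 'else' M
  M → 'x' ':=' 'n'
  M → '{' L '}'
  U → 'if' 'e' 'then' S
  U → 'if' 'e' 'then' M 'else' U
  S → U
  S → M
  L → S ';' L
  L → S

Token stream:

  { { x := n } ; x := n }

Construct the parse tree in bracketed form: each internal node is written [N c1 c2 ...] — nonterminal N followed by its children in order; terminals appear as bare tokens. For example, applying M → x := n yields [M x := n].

[S [M { [L [S [M { [L [S [M x := n]]] }]] ; [L [S [M x := n]]]] }]]

S
M
{ L }
{ S ; L }
{ M ; L }
{ { L } ; L }
{ { S } ; L }
{ { M } ; L }
{ { x := n } ; L }
{ { x := n } ; S }
{ { x := n } ; M }
{ { x := n } ; x := n }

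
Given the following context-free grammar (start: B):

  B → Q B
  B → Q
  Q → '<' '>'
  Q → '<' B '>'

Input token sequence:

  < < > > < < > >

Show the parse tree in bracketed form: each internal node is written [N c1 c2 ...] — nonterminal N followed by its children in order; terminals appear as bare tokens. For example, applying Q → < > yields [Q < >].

B
Q B
< B > B
< Q > B
< < > > B
< < > > Q
< < > > < B >
< < > > < Q >
< < > > < < > >

[B [Q < [B [Q < >]] >] [B [Q < [B [Q < >]] >]]]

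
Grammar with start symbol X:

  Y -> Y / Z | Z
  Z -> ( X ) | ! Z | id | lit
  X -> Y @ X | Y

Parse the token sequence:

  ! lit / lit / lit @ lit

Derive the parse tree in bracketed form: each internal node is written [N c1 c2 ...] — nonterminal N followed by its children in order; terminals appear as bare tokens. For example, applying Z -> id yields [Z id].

X
Y @ X
Y / Z @ X
Y / Z / Z @ X
Z / Z / Z @ X
! Z / Z / Z @ X
! lit / Z / Z @ X
! lit / lit / Z @ X
! lit / lit / lit @ X
! lit / lit / lit @ Y
! lit / lit / lit @ Z
! lit / lit / lit @ lit

[X [Y [Y [Y [Z ! [Z lit]]] / [Z lit]] / [Z lit]] @ [X [Y [Z lit]]]]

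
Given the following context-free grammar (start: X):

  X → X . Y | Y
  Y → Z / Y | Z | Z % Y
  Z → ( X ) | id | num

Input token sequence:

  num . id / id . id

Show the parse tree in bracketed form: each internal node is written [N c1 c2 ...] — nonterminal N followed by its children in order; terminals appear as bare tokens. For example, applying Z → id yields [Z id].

[X [X [X [Y [Z num]]] . [Y [Z id] / [Y [Z id]]]] . [Y [Z id]]]

X
X . Y
X . Y . Y
Y . Y . Y
Z . Y . Y
num . Y . Y
num . Z / Y . Y
num . id / Y . Y
num . id / Z . Y
num . id / id . Y
num . id / id . Z
num . id / id . id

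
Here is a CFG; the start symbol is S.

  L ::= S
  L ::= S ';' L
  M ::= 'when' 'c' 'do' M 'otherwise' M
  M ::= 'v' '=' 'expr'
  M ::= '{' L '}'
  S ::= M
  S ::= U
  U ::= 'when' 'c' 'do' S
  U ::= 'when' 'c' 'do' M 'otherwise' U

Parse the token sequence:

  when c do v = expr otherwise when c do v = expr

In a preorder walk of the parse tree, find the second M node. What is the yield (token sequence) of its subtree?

[S [U when c do [M v = expr] otherwise [U when c do [S [M v = expr]]]]]

v = expr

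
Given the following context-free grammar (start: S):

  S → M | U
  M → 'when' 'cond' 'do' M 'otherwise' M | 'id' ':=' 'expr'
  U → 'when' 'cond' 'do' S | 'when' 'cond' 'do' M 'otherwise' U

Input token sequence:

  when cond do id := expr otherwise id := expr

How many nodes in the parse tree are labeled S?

[S [M when cond do [M id := expr] otherwise [M id := expr]]]

1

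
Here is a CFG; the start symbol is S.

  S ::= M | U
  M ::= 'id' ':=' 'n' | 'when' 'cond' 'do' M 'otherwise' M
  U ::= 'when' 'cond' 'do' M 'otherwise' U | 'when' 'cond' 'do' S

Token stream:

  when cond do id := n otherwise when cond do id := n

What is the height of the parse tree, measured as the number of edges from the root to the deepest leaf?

5

[S [U when cond do [M id := n] otherwise [U when cond do [S [M id := n]]]]]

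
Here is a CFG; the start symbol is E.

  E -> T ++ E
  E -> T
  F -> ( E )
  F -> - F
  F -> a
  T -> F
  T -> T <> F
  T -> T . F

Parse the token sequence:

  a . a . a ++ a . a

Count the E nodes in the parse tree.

[E [T [T [T [F a]] . [F a]] . [F a]] ++ [E [T [T [F a]] . [F a]]]]

2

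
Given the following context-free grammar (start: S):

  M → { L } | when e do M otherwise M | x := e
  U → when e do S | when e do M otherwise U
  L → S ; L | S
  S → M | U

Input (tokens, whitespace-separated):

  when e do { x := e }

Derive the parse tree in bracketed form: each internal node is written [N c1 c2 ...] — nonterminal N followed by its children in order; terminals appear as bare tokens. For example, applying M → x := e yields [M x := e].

[S [U when e do [S [M { [L [S [M x := e]]] }]]]]

S
U
when e do S
when e do M
when e do { L }
when e do { S }
when e do { M }
when e do { x := e }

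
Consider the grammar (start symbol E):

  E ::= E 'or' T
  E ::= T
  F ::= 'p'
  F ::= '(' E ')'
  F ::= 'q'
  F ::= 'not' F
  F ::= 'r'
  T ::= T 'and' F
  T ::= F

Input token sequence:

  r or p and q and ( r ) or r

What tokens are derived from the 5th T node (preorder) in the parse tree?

r

[E [E [E [T [F r]]] or [T [T [T [F p]] and [F q]] and [F ( [E [T [F r]]] )]]] or [T [F r]]]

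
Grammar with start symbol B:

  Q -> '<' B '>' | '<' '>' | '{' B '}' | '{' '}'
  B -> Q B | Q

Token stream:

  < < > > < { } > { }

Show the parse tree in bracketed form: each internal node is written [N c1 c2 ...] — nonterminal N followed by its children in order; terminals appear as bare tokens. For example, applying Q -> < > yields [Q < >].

[B [Q < [B [Q < >]] >] [B [Q < [B [Q { }]] >] [B [Q { }]]]]

B
Q B
< B > B
< Q > B
< < > > B
< < > > Q B
< < > > < B > B
< < > > < Q > B
< < > > < { } > B
< < > > < { } > Q
< < > > < { } > { }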